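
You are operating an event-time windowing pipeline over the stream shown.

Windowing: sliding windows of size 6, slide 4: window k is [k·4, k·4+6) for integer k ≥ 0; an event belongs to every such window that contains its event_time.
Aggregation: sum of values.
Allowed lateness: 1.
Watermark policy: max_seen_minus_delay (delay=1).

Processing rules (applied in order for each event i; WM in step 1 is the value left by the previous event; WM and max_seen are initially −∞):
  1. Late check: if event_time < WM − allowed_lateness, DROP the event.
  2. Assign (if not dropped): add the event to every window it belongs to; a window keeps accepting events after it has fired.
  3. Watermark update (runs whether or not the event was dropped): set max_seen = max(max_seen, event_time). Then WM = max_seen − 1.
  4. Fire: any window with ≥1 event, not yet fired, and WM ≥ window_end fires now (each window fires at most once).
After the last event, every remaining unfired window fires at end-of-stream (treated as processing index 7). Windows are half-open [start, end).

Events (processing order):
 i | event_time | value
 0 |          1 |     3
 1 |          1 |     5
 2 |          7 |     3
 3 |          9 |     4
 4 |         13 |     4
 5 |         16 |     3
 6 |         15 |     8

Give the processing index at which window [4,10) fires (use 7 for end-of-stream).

4

i=0 t=1 v=3: → [0,6); WM=0
i=1 t=1 v=5: → [0,6); WM=0
i=2 t=7 v=3: → [4,10); WM=6; [0,6) fires=8
i=3 t=9 v=4: → [8,14),[4,10); WM=8
i=4 t=13 v=4: → [12,18),[8,14); WM=12; [4,10) fires=7
i=5 t=16 v=3: → [16,22),[12,18); WM=15; [8,14) fires=8
i=6 t=15 v=8: → [12,18); WM=15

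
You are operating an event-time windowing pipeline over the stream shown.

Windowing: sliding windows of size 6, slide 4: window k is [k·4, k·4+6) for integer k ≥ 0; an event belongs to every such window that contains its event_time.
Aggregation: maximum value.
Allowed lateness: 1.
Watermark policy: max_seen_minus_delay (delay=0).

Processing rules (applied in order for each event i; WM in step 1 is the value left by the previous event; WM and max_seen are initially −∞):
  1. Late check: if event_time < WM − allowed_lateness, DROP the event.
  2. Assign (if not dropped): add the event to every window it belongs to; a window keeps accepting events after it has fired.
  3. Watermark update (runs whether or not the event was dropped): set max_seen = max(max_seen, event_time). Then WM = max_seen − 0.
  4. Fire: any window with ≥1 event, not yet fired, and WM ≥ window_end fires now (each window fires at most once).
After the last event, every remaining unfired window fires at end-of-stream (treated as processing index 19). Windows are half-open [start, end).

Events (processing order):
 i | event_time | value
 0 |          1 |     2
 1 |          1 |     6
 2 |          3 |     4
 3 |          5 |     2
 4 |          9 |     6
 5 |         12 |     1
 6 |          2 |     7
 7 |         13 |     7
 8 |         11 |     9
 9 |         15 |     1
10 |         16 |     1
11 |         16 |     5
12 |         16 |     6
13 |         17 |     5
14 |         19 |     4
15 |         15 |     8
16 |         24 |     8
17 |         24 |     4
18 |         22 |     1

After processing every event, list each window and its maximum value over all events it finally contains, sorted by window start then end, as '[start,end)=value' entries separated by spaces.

[0,6)=6 [4,10)=6 [8,14)=7 [12,18)=7 [16,22)=6 [20,26)=8 [24,30)=8

i=0 t=1 v=2: → [0,6); WM=1
i=1 t=1 v=6: → [0,6); WM=1
i=2 t=3 v=4: → [0,6); WM=3
i=3 t=5 v=2: → [4,10),[0,6); WM=5
i=4 t=9 v=6: → [8,14),[4,10); WM=9; [0,6) fires=6
i=5 t=12 v=1: → [12,18),[8,14); WM=12; [4,10) fires=6
i=6 t=2 v=7: DROP (t<12-1); WM=12
i=7 t=13 v=7: → [12,18),[8,14); WM=13
i=8 t=11 v=9: DROP (t<13-1); WM=13
i=9 t=15 v=1: → [12,18); WM=15; [8,14) fires=7
i=10 t=16 v=1: → [16,22),[12,18); WM=16
i=11 t=16 v=5: → [16,22),[12,18); WM=16
i=12 t=16 v=6: → [16,22),[12,18); WM=16
i=13 t=17 v=5: → [16,22),[12,18); WM=17
i=14 t=19 v=4: → [16,22); WM=19; [12,18) fires=7
i=15 t=15 v=8: DROP (t<19-1); WM=19
i=16 t=24 v=8: → [24,30),[20,26); WM=24; [16,22) fires=6
i=17 t=24 v=4: → [24,30),[20,26); WM=24
i=18 t=22 v=1: DROP (t<24-1); WM=24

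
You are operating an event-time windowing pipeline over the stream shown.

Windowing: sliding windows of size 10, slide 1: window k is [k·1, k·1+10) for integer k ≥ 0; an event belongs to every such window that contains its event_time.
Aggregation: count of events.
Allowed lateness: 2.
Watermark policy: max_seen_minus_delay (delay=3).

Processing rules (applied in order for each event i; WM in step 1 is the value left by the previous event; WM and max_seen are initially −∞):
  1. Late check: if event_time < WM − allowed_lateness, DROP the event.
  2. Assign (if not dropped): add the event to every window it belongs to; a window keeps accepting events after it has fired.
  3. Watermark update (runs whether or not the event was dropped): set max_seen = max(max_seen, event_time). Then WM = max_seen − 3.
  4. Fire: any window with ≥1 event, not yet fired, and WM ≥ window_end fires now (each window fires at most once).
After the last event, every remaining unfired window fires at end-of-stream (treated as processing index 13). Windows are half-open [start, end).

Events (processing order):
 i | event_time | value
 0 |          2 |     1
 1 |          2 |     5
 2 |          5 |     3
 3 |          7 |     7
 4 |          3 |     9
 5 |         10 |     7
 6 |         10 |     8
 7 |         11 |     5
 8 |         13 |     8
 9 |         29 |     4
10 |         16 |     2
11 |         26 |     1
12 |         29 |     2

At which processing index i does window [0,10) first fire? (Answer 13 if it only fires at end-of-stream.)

i=0 t=2 v=1: → [2,12),[1,11),[0,10); WM=-1
i=1 t=2 v=5: → [2,12),[1,11),[0,10); WM=-1
i=2 t=5 v=3: → [5,15),[4,14),[3,13),[2,12),[1,11),[0,10); WM=2
i=3 t=7 v=7: → [7,17),[6,16),[5,15),[4,14),[3,13),[2,12),[1,11),[0,10); WM=4
i=4 t=3 v=9: → [3,13),[2,12),[1,11),[0,10); WM=4
i=5 t=10 v=7: → [10,20),[9,19),[8,18),[7,17),[6,16),[5,15),[4,14),[3,13),[2,12),[1,11); WM=7
i=6 t=10 v=8: → [10,20),[9,19),[8,18),[7,17),[6,16),[5,15),[4,14),[3,13),[2,12),[1,11); WM=7
i=7 t=11 v=5: → [11,21),[10,20),[9,19),[8,18),[7,17),[6,16),[5,15),[4,14),[3,13),[2,12); WM=8
i=8 t=13 v=8: → [13,23),[12,22),[11,21),[10,20),[9,19),[8,18),[7,17),[6,16),[5,15),[4,14); WM=10; [0,10) fires=5
i=9 t=29 v=4: → [29,39),[28,38),[27,37),[26,36),[25,35),[24,34),[23,33),[22,32),[21,31),[20,30); WM=26; [1,11) fires=7 [2,12) fires=8 [3,13) fires=6 [4,14) fires=6 [5,15) fires=6 [6,16) fires=5 [7,17) fires=5 [8,18) fires=4 [9,19) fires=4 [10,20) fires=4 [11,21) fires=2 [12,22) fires=1 [13,23) fires=1
i=10 t=16 v=2: DROP (t<26-2); WM=26
i=11 t=26 v=1: → [26,36),[25,35),[24,34),[23,33),[22,32),[21,31),[20,30),[19,29),[18,28),[17,27); WM=26
i=12 t=29 v=2: → [29,39),[28,38),[27,37),[26,36),[25,35),[24,34),[23,33),[22,32),[21,31),[20,30); WM=26

8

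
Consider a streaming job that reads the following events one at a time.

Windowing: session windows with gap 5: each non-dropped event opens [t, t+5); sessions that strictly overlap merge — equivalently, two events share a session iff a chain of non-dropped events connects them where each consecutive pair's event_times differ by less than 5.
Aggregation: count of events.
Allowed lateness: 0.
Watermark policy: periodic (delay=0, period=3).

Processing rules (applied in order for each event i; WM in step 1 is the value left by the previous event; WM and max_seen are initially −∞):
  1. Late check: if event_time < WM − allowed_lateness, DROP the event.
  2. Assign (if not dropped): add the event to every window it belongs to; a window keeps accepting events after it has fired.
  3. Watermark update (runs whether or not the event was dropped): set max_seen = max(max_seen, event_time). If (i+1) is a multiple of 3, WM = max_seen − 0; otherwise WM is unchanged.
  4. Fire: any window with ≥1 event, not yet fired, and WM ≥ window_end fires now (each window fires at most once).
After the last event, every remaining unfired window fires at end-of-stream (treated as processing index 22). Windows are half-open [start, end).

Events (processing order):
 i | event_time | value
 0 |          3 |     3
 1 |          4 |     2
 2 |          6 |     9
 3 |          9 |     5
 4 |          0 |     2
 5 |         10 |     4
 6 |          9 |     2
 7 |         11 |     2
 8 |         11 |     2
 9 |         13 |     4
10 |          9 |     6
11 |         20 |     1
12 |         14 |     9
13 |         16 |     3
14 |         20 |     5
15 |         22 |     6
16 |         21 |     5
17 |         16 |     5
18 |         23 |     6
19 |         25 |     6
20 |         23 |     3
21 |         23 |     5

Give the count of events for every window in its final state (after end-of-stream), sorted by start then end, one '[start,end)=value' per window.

[3,18)=8 [20,30)=7

i=0 t=3 v=3: → [3,8); WM=−∞
i=1 t=4 v=2: → [3,9); WM=−∞
i=2 t=6 v=9: → [3,11); WM=6
i=3 t=9 v=5: → [3,14); WM=6
i=4 t=0 v=2: DROP (t<6-0); WM=6
i=5 t=10 v=4: → [3,15); WM=10
i=6 t=9 v=2: DROP (t<10-0); WM=10
i=7 t=11 v=2: → [3,16); WM=10
i=8 t=11 v=2: → [3,16); WM=11
i=9 t=13 v=4: → [3,18); WM=11
i=10 t=9 v=6: DROP (t<11-0); WM=11
i=11 t=20 v=1: → [20,25); WM=20
i=12 t=14 v=9: DROP (t<20-0); WM=20
i=13 t=16 v=3: DROP (t<20-0); WM=20
i=14 t=20 v=5: → [20,25); WM=20
i=15 t=22 v=6: → [20,27); WM=20
i=16 t=21 v=5: → [20,27); WM=20
i=17 t=16 v=5: DROP (t<20-0); WM=22
i=18 t=23 v=6: → [20,28); WM=22
i=19 t=25 v=6: → [20,30); WM=22
i=20 t=23 v=3: → [20,30); WM=25
i=21 t=23 v=5: DROP (t<25-0); WM=25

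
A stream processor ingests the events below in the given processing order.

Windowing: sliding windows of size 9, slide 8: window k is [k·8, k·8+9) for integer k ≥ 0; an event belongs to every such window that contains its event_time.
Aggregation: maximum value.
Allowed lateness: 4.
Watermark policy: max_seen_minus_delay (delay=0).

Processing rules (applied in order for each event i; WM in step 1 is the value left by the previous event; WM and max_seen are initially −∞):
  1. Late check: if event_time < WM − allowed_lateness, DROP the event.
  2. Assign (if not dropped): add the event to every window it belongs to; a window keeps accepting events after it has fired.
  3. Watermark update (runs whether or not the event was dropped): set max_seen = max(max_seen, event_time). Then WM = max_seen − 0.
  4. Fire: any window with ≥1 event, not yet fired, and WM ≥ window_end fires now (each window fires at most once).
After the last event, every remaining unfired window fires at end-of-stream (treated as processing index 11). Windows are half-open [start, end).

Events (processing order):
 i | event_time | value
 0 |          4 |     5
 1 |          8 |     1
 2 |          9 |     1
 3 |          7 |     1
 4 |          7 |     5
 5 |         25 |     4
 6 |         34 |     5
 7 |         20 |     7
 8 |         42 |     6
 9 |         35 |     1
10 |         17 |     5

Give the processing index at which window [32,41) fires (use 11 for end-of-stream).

8

i=0 t=4 v=5: → [0,9); WM=4
i=1 t=8 v=1: → [8,17),[0,9); WM=8
i=2 t=9 v=1: → [8,17); WM=9; [0,9) fires=5
i=3 t=7 v=1: → [0,9); WM=9
i=4 t=7 v=5: → [0,9); WM=9
i=5 t=25 v=4: → [24,33); WM=25; [8,17) fires=1
i=6 t=34 v=5: → [32,41); WM=34; [24,33) fires=4
i=7 t=20 v=7: DROP (t<34-4); WM=34
i=8 t=42 v=6: → [40,49); WM=42; [32,41) fires=5
i=9 t=35 v=1: DROP (t<42-4); WM=42
i=10 t=17 v=5: DROP (t<42-4); WM=42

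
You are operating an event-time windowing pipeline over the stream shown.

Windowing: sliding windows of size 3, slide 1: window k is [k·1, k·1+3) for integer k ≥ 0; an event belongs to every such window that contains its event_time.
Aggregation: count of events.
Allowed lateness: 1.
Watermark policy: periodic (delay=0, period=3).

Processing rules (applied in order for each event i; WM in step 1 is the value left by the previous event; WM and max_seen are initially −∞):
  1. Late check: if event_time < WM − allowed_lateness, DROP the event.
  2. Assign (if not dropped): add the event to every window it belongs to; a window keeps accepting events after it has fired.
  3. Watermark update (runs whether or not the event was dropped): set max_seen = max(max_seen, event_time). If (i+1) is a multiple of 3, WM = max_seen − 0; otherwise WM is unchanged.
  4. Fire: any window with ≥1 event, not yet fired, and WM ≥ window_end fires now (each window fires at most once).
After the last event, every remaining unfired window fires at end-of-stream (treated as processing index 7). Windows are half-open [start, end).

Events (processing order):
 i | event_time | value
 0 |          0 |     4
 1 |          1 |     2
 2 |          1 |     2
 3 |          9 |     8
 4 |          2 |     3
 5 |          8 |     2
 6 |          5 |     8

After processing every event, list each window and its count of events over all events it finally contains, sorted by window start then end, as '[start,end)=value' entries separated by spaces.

[0,3)=4 [1,4)=3 [2,5)=1 [6,9)=1 [7,10)=2 [8,11)=2 [9,12)=1

i=0 t=0 v=4: → [0,3); WM=−∞
i=1 t=1 v=2: → [1,4),[0,3); WM=−∞
i=2 t=1 v=2: → [1,4),[0,3); WM=1
i=3 t=9 v=8: → [9,12),[8,11),[7,10); WM=1
i=4 t=2 v=3: → [2,5),[1,4),[0,3); WM=1
i=5 t=8 v=2: → [8,11),[7,10),[6,9); WM=9; [0,3) fires=4 [1,4) fires=3 [2,5) fires=1 [6,9) fires=1
i=6 t=5 v=8: DROP (t<9-1); WM=9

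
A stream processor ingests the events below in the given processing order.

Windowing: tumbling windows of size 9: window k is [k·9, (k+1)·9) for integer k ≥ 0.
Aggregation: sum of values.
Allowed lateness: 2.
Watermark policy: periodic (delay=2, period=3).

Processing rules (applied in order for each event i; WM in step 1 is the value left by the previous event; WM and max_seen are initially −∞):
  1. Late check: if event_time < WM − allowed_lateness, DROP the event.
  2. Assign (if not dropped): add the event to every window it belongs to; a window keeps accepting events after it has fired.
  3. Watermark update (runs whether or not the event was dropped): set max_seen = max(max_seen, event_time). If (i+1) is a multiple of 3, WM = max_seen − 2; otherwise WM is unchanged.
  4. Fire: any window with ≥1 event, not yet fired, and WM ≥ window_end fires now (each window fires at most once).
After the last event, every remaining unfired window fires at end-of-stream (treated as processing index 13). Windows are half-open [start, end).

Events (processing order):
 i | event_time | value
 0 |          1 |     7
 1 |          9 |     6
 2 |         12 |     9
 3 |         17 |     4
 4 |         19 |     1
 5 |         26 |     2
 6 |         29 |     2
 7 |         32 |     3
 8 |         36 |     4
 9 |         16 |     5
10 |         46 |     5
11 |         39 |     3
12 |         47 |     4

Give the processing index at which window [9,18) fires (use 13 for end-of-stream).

5

i=0 t=1 v=7: → [0,9); WM=−∞
i=1 t=9 v=6: → [9,18); WM=−∞
i=2 t=12 v=9: → [9,18); WM=10; [0,9) fires=7
i=3 t=17 v=4: → [9,18); WM=10
i=4 t=19 v=1: → [18,27); WM=10
i=5 t=26 v=2: → [18,27); WM=24; [9,18) fires=19
i=6 t=29 v=2: → [27,36); WM=24
i=7 t=32 v=3: → [27,36); WM=24
i=8 t=36 v=4: → [36,45); WM=34; [18,27) fires=3
i=9 t=16 v=5: DROP (t<34-2); WM=34
i=10 t=46 v=5: → [45,54); WM=34
i=11 t=39 v=3: → [36,45); WM=44; [27,36) fires=5
i=12 t=47 v=4: → [45,54); WM=44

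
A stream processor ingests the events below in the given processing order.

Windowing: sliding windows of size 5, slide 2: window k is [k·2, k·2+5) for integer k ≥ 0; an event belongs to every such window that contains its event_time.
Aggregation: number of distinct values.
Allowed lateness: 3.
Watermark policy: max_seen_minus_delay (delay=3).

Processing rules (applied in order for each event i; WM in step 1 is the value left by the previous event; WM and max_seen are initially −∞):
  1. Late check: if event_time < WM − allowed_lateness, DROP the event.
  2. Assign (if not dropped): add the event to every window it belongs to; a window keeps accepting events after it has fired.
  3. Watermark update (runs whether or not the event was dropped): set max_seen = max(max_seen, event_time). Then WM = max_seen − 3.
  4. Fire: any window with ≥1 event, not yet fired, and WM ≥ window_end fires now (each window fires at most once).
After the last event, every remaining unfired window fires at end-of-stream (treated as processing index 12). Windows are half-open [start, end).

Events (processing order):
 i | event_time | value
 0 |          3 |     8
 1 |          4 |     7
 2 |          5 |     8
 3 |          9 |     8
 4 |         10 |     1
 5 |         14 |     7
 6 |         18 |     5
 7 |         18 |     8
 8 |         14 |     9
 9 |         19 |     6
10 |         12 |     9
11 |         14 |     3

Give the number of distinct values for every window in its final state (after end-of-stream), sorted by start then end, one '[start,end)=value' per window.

[0,5)=2 [2,7)=2 [4,9)=2 [6,11)=2 [8,13)=2 [10,15)=4 [12,17)=3 [14,19)=5 [16,21)=3 [18,23)=3

i=0 t=3 v=8: → [2,7),[0,5); WM=0
i=1 t=4 v=7: → [4,9),[2,7),[0,5); WM=1
i=2 t=5 v=8: → [4,9),[2,7); WM=2
i=3 t=9 v=8: → [8,13),[6,11); WM=6; [0,5) fires=2
i=4 t=10 v=1: → [10,15),[8,13),[6,11); WM=7; [2,7) fires=2
i=5 t=14 v=7: → [14,19),[12,17),[10,15); WM=11; [4,9) fires=2 [6,11) fires=2
i=6 t=18 v=5: → [18,23),[16,21),[14,19); WM=15; [8,13) fires=2 [10,15) fires=2
i=7 t=18 v=8: → [18,23),[16,21),[14,19); WM=15
i=8 t=14 v=9: → [14,19),[12,17),[10,15); WM=15
i=9 t=19 v=6: → [18,23),[16,21); WM=16
i=10 t=12 v=9: DROP (t<16-3); WM=16
i=11 t=14 v=3: → [14,19),[12,17),[10,15); WM=16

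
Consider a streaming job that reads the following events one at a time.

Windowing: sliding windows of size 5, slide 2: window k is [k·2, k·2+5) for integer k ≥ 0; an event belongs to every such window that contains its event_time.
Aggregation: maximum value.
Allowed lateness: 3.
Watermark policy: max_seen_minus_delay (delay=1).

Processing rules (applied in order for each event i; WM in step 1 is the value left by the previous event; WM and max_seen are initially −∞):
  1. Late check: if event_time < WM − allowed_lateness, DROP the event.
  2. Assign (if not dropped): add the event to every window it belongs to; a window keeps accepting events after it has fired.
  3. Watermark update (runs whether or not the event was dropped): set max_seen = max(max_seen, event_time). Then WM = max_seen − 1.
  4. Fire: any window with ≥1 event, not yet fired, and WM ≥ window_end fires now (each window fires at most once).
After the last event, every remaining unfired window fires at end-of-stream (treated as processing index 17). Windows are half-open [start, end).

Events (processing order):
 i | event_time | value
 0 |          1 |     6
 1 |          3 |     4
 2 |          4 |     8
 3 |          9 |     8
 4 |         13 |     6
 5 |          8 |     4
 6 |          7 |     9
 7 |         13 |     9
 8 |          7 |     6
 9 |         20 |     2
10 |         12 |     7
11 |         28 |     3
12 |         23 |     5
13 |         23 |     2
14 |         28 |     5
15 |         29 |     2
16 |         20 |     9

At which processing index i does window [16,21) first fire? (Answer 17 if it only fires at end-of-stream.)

11

i=0 t=1 v=6: → [0,5); WM=0
i=1 t=3 v=4: → [2,7),[0,5); WM=2
i=2 t=4 v=8: → [4,9),[2,7),[0,5); WM=3
i=3 t=9 v=8: → [8,13),[6,11); WM=8; [0,5) fires=8 [2,7) fires=8
i=4 t=13 v=6: → [12,17),[10,15); WM=12; [4,9) fires=8 [6,11) fires=8
i=5 t=8 v=4: DROP (t<12-3); WM=12
i=6 t=7 v=9: DROP (t<12-3); WM=12
i=7 t=13 v=9: → [12,17),[10,15); WM=12
i=8 t=7 v=6: DROP (t<12-3); WM=12
i=9 t=20 v=2: → [20,25),[18,23),[16,21); WM=19; [8,13) fires=8 [10,15) fires=9 [12,17) fires=9
i=10 t=12 v=7: DROP (t<19-3); WM=19
i=11 t=28 v=3: → [28,33),[26,31),[24,29); WM=27; [16,21) fires=2 [18,23) fires=2 [20,25) fires=2
i=12 t=23 v=5: DROP (t<27-3); WM=27
i=13 t=23 v=2: DROP (t<27-3); WM=27
i=14 t=28 v=5: → [28,33),[26,31),[24,29); WM=27
i=15 t=29 v=2: → [28,33),[26,31); WM=28
i=16 t=20 v=9: DROP (t<28-3); WM=28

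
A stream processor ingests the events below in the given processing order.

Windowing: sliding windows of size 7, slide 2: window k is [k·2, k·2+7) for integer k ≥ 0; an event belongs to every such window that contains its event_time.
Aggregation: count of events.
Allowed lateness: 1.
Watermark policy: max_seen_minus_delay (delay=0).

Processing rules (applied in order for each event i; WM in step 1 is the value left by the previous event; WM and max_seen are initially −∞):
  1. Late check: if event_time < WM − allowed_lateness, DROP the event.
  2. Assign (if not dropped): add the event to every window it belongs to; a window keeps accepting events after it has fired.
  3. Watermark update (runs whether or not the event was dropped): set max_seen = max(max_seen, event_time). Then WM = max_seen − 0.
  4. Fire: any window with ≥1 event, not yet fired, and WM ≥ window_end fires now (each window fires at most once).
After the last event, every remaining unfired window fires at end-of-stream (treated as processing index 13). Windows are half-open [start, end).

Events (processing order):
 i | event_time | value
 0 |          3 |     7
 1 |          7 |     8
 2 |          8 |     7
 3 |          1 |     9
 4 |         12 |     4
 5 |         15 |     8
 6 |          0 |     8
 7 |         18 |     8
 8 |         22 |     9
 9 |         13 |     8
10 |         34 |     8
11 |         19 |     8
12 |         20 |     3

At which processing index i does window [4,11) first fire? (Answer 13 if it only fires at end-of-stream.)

4

i=0 t=3 v=7: → [2,9),[0,7); WM=3
i=1 t=7 v=8: → [6,13),[4,11),[2,9); WM=7; [0,7) fires=1
i=2 t=8 v=7: → [8,15),[6,13),[4,11),[2,9); WM=8
i=3 t=1 v=9: DROP (t<8-1); WM=8
i=4 t=12 v=4: → [12,19),[10,17),[8,15),[6,13); WM=12; [2,9) fires=3 [4,11) fires=2
i=5 t=15 v=8: → [14,21),[12,19),[10,17); WM=15; [6,13) fires=3 [8,15) fires=2
i=6 t=0 v=8: DROP (t<15-1); WM=15
i=7 t=18 v=8: → [18,25),[16,23),[14,21),[12,19); WM=18; [10,17) fires=2
i=8 t=22 v=9: → [22,29),[20,27),[18,25),[16,23); WM=22; [12,19) fires=3 [14,21) fires=2
i=9 t=13 v=8: DROP (t<22-1); WM=22
i=10 t=34 v=8: → [34,41),[32,39),[30,37),[28,35); WM=34; [16,23) fires=2 [18,25) fires=2 [20,27) fires=1 [22,29) fires=1
i=11 t=19 v=8: DROP (t<34-1); WM=34
i=12 t=20 v=3: DROP (t<34-1); WM=34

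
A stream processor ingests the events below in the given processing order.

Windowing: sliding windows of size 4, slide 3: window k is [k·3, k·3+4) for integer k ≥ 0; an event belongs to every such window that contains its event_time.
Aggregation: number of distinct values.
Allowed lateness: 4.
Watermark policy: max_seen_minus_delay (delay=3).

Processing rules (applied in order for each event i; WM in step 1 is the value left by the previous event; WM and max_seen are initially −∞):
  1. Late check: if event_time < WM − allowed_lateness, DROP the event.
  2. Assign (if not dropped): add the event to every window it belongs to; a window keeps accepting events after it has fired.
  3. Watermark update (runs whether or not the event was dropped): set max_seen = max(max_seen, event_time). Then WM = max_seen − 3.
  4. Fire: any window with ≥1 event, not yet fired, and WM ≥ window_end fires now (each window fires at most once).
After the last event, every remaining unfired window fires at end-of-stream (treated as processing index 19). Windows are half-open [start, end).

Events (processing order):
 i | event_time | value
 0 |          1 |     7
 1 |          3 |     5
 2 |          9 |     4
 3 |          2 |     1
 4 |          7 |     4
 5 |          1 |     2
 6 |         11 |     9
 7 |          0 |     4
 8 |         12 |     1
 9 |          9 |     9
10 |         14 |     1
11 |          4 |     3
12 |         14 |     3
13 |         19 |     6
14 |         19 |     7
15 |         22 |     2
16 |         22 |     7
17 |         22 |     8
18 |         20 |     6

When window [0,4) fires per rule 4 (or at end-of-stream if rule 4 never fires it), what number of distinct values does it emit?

i=0 t=1 v=7: → [0,4); WM=-2
i=1 t=3 v=5: → [3,7),[0,4); WM=0
i=2 t=9 v=4: → [9,13),[6,10); WM=6; [0,4) fires=2
i=3 t=2 v=1: → [0,4); WM=6
i=4 t=7 v=4: → [6,10); WM=6
i=5 t=1 v=2: DROP (t<6-4); WM=6
i=6 t=11 v=9: → [9,13); WM=8; [3,7) fires=1
i=7 t=0 v=4: DROP (t<8-4); WM=8
i=8 t=12 v=1: → [12,16),[9,13); WM=9
i=9 t=9 v=9: → [9,13),[6,10); WM=9
i=10 t=14 v=1: → [12,16); WM=11; [6,10) fires=2
i=11 t=4 v=3: DROP (t<11-4); WM=11
i=12 t=14 v=3: → [12,16); WM=11
i=13 t=19 v=6: → [18,22); WM=16; [9,13) fires=3 [12,16) fires=2
i=14 t=19 v=7: → [18,22); WM=16
i=15 t=22 v=2: → [21,25); WM=19
i=16 t=22 v=7: → [21,25); WM=19
i=17 t=22 v=8: → [21,25); WM=19
i=18 t=20 v=6: → [18,22); WM=19

2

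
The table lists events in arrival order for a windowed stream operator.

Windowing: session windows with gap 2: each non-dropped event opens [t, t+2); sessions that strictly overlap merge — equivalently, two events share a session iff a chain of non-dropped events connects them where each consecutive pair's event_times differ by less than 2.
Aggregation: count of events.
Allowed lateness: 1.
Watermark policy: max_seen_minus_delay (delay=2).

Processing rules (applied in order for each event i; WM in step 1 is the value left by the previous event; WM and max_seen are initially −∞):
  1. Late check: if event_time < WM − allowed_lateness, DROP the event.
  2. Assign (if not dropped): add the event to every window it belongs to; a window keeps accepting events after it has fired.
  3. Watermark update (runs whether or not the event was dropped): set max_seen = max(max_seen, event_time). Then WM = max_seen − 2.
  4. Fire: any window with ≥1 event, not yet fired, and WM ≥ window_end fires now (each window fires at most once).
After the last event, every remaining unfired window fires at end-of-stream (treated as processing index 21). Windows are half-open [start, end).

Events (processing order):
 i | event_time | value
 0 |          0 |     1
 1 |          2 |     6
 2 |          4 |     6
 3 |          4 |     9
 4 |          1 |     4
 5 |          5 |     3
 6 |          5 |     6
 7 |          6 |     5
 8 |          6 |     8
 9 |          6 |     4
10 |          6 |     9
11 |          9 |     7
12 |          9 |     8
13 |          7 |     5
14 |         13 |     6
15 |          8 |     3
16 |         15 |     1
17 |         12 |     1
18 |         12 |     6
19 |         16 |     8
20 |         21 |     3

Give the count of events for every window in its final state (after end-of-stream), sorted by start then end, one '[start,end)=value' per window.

i=0 t=0 v=1: → [0,2); WM=-2
i=1 t=2 v=6: → [2,4); WM=0
i=2 t=4 v=6: → [4,6); WM=2
i=3 t=4 v=9: → [4,6); WM=2
i=4 t=1 v=4: → [0,4); WM=2
i=5 t=5 v=3: → [4,7); WM=3
i=6 t=5 v=6: → [4,7); WM=3
i=7 t=6 v=5: → [4,8); WM=4
i=8 t=6 v=8: → [4,8); WM=4
i=9 t=6 v=4: → [4,8); WM=4
i=10 t=6 v=9: → [4,8); WM=4
i=11 t=9 v=7: → [9,11); WM=7
i=12 t=9 v=8: → [9,11); WM=7
i=13 t=7 v=5: → [4,9); WM=7
i=14 t=13 v=6: → [13,15); WM=11
i=15 t=8 v=3: DROP (t<11-1); WM=11
i=16 t=15 v=1: → [15,17); WM=13
i=17 t=12 v=1: → [12,15); WM=13
i=18 t=12 v=6: → [12,15); WM=13
i=19 t=16 v=8: → [15,18); WM=14
i=20 t=21 v=3: → [21,23); WM=19

[0,4)=3 [4,9)=9 [9,11)=2 [12,15)=3 [15,18)=2 [21,23)=1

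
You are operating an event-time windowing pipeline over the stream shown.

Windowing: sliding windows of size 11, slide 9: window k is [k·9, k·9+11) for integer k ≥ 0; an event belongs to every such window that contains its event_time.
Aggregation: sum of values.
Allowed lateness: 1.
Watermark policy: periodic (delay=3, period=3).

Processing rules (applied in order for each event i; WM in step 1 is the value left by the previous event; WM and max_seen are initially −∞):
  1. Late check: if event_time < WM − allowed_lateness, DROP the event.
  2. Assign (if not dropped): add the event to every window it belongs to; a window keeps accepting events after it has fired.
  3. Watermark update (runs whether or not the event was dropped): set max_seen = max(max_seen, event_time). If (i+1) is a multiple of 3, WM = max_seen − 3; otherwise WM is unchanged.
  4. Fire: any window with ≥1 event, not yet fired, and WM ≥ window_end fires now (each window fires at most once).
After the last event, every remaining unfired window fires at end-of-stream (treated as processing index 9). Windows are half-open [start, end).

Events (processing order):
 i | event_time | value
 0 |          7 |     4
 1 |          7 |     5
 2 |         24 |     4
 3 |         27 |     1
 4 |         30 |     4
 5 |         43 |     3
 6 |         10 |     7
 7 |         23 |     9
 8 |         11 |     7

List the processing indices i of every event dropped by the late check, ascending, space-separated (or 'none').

6 7 8

i=0 t=7 v=4: → [0,11); WM=−∞
i=1 t=7 v=5: → [0,11); WM=−∞
i=2 t=24 v=4: → [18,29); WM=21; [0,11) fires=9
i=3 t=27 v=1: → [27,38),[18,29); WM=21
i=4 t=30 v=4: → [27,38); WM=21
i=5 t=43 v=3: → [36,47); WM=40; [18,29) fires=5 [27,38) fires=5
i=6 t=10 v=7: DROP (t<40-1); WM=40
i=7 t=23 v=9: DROP (t<40-1); WM=40
i=8 t=11 v=7: DROP (t<40-1); WM=40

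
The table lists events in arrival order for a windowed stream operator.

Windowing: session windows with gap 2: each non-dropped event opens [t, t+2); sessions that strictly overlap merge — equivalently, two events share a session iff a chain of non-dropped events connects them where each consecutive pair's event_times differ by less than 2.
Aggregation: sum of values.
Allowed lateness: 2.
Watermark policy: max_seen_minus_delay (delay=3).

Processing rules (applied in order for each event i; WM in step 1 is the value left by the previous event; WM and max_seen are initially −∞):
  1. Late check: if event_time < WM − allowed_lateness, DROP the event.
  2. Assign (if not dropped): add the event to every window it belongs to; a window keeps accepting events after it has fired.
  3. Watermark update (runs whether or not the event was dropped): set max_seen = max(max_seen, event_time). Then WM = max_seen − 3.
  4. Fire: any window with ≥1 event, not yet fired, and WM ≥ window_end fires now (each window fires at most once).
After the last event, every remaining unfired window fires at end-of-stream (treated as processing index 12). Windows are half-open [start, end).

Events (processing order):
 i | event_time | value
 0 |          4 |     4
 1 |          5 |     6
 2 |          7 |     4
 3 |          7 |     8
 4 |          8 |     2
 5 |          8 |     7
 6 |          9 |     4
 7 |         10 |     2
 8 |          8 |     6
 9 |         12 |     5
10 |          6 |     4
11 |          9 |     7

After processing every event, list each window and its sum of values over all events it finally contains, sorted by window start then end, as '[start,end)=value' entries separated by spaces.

[4,7)=10 [7,12)=40 [12,14)=5

i=0 t=4 v=4: → [4,6); WM=1
i=1 t=5 v=6: → [4,7); WM=2
i=2 t=7 v=4: → [7,9); WM=4
i=3 t=7 v=8: → [7,9); WM=4
i=4 t=8 v=2: → [7,10); WM=5
i=5 t=8 v=7: → [7,10); WM=5
i=6 t=9 v=4: → [7,11); WM=6
i=7 t=10 v=2: → [7,12); WM=7
i=8 t=8 v=6: → [7,12); WM=7
i=9 t=12 v=5: → [12,14); WM=9
i=10 t=6 v=4: DROP (t<9-2); WM=9
i=11 t=9 v=7: → [7,12); WM=9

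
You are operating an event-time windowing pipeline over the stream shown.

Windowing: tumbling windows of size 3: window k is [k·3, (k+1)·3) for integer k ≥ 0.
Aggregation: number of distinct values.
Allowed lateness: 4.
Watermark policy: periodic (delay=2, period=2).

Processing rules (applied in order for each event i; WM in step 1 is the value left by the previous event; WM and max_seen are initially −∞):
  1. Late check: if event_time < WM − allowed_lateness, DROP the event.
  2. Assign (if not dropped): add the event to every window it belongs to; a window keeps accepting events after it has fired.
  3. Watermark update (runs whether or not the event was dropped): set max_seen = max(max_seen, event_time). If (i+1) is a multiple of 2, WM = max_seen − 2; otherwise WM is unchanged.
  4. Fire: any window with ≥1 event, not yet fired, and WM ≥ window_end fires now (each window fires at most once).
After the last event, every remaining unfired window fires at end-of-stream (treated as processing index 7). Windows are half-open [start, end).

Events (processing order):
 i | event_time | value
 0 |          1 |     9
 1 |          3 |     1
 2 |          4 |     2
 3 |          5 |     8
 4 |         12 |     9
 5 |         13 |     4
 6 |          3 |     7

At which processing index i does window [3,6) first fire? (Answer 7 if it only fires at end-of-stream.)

5

i=0 t=1 v=9: → [0,3); WM=−∞
i=1 t=3 v=1: → [3,6); WM=1
i=2 t=4 v=2: → [3,6); WM=1
i=3 t=5 v=8: → [3,6); WM=3; [0,3) fires=1
i=4 t=12 v=9: → [12,15); WM=3
i=5 t=13 v=4: → [12,15); WM=11; [3,6) fires=3
i=6 t=3 v=7: DROP (t<11-4); WM=11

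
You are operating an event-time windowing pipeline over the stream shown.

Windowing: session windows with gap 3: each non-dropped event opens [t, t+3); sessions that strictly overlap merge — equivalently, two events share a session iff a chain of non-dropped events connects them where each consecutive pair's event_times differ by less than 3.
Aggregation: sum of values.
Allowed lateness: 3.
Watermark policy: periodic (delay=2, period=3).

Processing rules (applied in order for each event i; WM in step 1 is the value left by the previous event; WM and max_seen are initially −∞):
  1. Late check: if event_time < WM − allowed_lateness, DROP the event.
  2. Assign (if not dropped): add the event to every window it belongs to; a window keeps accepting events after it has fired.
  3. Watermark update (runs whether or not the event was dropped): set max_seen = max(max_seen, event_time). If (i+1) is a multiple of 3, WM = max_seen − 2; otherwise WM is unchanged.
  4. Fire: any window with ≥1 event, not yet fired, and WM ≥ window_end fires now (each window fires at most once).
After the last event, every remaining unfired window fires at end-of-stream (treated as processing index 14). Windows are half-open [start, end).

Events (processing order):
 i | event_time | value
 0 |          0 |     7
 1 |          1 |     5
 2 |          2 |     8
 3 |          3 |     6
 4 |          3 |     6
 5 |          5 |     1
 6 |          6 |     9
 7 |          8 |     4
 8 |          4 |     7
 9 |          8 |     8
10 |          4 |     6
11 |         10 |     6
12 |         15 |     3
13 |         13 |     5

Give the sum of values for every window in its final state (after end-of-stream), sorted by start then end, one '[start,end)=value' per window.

[0,13)=73 [13,18)=8

i=0 t=0 v=7: → [0,3); WM=−∞
i=1 t=1 v=5: → [0,4); WM=−∞
i=2 t=2 v=8: → [0,5); WM=0
i=3 t=3 v=6: → [0,6); WM=0
i=4 t=3 v=6: → [0,6); WM=0
i=5 t=5 v=1: → [0,8); WM=3
i=6 t=6 v=9: → [0,9); WM=3
i=7 t=8 v=4: → [0,11); WM=3
i=8 t=4 v=7: → [0,11); WM=6
i=9 t=8 v=8: → [0,11); WM=6
i=10 t=4 v=6: → [0,11); WM=6
i=11 t=10 v=6: → [0,13); WM=8
i=12 t=15 v=3: → [15,18); WM=8
i=13 t=13 v=5: → [13,18); WM=8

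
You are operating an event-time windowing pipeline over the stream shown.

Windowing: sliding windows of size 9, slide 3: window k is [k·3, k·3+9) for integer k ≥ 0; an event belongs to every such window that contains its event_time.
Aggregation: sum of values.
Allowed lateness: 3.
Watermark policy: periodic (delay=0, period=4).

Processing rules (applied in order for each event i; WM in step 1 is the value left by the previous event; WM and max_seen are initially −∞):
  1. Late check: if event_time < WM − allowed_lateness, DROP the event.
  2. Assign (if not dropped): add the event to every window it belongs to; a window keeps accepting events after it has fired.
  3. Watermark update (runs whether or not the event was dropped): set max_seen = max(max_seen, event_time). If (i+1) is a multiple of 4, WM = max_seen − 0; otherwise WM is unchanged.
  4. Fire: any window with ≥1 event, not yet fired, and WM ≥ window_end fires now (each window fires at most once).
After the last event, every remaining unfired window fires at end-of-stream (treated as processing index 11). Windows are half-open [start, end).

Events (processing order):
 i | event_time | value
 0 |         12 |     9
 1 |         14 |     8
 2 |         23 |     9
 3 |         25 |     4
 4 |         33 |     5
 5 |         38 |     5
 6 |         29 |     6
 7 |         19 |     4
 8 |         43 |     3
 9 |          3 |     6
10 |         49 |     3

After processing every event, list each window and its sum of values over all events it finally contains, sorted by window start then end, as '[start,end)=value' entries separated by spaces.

[6,15)=17 [9,18)=17 [12,21)=17 [15,24)=9 [18,27)=13 [21,30)=19 [24,33)=10 [27,36)=11 [30,39)=10 [33,42)=10 [36,45)=8 [39,48)=3 [42,51)=6 [45,54)=3 [48,57)=3

i=0 t=12 v=9: → [12,21),[9,18),[6,15); WM=−∞
i=1 t=14 v=8: → [12,21),[9,18),[6,15); WM=−∞
i=2 t=23 v=9: → [21,30),[18,27),[15,24); WM=−∞
i=3 t=25 v=4: → [24,33),[21,30),[18,27); WM=25; [6,15) fires=17 [9,18) fires=17 [12,21) fires=17 [15,24) fires=9
i=4 t=33 v=5: → [33,42),[30,39),[27,36); WM=25
i=5 t=38 v=5: → [36,45),[33,42),[30,39); WM=25
i=6 t=29 v=6: → [27,36),[24,33),[21,30); WM=25
i=7 t=19 v=4: DROP (t<25-3); WM=38; [18,27) fires=13 [21,30) fires=19 [24,33) fires=10 [27,36) fires=11
i=8 t=43 v=3: → [42,51),[39,48),[36,45); WM=38
i=9 t=3 v=6: DROP (t<38-3); WM=38
i=10 t=49 v=3: → [48,57),[45,54),[42,51); WM=38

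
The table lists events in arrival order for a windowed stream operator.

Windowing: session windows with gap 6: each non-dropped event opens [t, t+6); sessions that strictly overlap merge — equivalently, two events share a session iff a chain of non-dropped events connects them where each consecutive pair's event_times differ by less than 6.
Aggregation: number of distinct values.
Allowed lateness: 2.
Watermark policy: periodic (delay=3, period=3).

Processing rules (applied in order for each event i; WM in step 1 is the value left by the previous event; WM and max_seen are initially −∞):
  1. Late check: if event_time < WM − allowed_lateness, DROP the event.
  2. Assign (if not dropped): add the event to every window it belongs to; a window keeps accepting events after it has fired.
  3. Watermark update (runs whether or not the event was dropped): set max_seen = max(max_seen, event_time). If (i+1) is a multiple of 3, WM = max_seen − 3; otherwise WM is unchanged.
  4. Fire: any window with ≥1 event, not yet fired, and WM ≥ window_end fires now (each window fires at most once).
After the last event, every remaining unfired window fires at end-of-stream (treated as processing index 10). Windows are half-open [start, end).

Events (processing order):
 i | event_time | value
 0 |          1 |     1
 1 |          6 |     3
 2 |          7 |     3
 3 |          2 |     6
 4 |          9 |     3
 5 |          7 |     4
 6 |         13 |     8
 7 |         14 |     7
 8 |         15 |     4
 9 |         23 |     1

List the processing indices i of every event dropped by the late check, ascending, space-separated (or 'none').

i=0 t=1 v=1: → [1,7); WM=−∞
i=1 t=6 v=3: → [1,12); WM=−∞
i=2 t=7 v=3: → [1,13); WM=4
i=3 t=2 v=6: → [1,13); WM=4
i=4 t=9 v=3: → [1,15); WM=4
i=5 t=7 v=4: → [1,15); WM=6
i=6 t=13 v=8: → [1,19); WM=6
i=7 t=14 v=7: → [1,20); WM=6
i=8 t=15 v=4: → [1,21); WM=12
i=9 t=23 v=1: → [23,29); WM=12

none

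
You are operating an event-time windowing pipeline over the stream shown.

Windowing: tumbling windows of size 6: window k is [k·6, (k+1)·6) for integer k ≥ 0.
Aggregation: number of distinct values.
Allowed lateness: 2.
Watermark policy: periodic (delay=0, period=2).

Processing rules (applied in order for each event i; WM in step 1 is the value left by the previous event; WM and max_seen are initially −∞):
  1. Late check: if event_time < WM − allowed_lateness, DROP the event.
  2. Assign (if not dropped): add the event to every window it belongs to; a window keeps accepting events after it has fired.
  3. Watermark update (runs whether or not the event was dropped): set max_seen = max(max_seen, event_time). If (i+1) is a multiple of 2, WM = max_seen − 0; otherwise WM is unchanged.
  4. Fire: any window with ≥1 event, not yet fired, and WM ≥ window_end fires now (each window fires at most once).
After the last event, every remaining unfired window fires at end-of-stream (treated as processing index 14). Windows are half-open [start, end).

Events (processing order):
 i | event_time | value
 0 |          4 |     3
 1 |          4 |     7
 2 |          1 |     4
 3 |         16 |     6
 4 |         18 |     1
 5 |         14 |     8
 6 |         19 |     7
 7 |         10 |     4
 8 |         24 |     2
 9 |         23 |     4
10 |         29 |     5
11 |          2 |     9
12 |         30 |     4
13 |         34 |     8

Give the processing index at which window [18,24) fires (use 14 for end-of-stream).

i=0 t=4 v=3: → [0,6); WM=−∞
i=1 t=4 v=7: → [0,6); WM=4
i=2 t=1 v=4: DROP (t<4-2); WM=4
i=3 t=16 v=6: → [12,18); WM=16; [0,6) fires=2
i=4 t=18 v=1: → [18,24); WM=16
i=5 t=14 v=8: → [12,18); WM=18; [12,18) fires=2
i=6 t=19 v=7: → [18,24); WM=18
i=7 t=10 v=4: DROP (t<18-2); WM=19
i=8 t=24 v=2: → [24,30); WM=19
i=9 t=23 v=4: → [18,24); WM=24; [18,24) fires=3
i=10 t=29 v=5: → [24,30); WM=24
i=11 t=2 v=9: DROP (t<24-2); WM=29
i=12 t=30 v=4: → [30,36); WM=29
i=13 t=34 v=8: → [30,36); WM=34; [24,30) fires=2

9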